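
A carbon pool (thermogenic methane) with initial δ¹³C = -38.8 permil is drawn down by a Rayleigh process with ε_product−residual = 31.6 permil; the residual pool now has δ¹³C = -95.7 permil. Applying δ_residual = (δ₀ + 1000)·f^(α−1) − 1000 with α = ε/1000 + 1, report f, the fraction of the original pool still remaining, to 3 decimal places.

0.145

α − 1 = ε/1000 = 0.0316
(δ_res + 1000)/(δ₀ + 1000) = (-95.7 + 1000)/(-38.8 + 1000) = 904.3/961.2 = 0.940803
f = 0.940803^(1/0.0316) = exp(ln(0.940803)/0.0316) = exp(-0.06102/0.0316)
f = exp(-1.9311) = 0.1450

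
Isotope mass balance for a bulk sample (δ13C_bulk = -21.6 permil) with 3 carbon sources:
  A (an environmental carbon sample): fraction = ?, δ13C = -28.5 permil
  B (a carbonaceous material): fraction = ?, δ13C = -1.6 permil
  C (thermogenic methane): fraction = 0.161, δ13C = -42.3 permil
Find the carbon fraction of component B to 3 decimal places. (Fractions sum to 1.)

0.339

Let f_B and f_A be the unknown fractions; fractions sum to 1 so f_B + f_A = 0.839.
Mass balance: Σ fᵢ·δᵢ = δ_bulk ⇒ f_B·(-1.6) + f_A·(-28.5) = -21.6 − (-6.810) = -14.790
Substitute f_A = 0.839 − f_B:
f_B·(-1.6 − -28.5) = -14.790 − 0.839×(-28.5) = 9.122
f_B = 9.122 / 26.9 = 0.3391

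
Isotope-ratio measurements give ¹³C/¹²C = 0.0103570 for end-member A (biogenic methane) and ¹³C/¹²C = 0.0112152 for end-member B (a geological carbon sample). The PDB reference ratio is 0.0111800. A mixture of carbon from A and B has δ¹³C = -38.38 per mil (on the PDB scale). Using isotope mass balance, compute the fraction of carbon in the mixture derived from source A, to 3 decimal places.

δ_A = (0.0103570/0.0111800 − 1)×1000 = (0.926386 − 1)×1000 = -73.614 per mil
δ_B = (0.0112152/0.0111800 − 1)×1000 = (1.003148 − 1)×1000 = 3.148 per mil
f_A = (δ_mix − δ_B)/(δ_A − δ_B) = (-38.38 − (3.148))/(-73.614 − (3.148))
f_A = -41.528 / -76.762 = 0.5410

0.541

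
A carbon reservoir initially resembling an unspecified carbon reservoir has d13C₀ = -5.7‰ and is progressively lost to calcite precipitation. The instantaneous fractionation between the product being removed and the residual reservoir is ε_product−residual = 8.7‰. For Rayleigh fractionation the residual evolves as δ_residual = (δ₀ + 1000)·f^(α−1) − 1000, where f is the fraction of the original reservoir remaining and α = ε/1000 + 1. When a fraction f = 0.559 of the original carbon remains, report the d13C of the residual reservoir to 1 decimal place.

-10.7‰

Rayleigh residual: δ_res = (δ₀ + 1000)·f^(α−1) − 1000
α = ε/1000 + 1 = 1.00870, so α − 1 = 0.00870
f^(α−1) = 0.559^(0.00870) = 0.994953
δ_res = (-5.7 + 1000) × 0.994953 − 1000 = 989.282 − 1000 = -10.72‰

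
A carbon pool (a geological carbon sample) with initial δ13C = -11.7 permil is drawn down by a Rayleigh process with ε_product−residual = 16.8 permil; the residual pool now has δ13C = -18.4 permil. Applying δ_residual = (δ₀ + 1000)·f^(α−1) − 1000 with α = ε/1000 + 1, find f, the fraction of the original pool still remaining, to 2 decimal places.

0.67

α − 1 = ε/1000 = 0.0168
(δ_res + 1000)/(δ₀ + 1000) = (-18.4 + 1000)/(-11.7 + 1000) = 981.6/988.3 = 0.993221
f = 0.993221^(1/0.0168) = exp(ln(0.993221)/0.0168) = exp(-0.00680/0.0168)
f = exp(-0.4049) = 0.6670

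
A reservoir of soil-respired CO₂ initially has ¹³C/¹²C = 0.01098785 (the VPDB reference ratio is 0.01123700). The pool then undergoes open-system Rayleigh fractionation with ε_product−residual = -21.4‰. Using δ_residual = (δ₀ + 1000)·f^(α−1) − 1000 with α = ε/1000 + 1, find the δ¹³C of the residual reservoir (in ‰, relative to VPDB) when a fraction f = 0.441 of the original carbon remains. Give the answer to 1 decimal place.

-4.9‰

δ₀ = (0.01098785/0.01123700 − 1)×1000 = (0.977828 − 1)×1000 = -22.172‰
α − 1 = ε/1000 = -0.0214
f^(α−1) = 0.441^(-0.0214) = 1.017675
δ_res = (-22.172 + 1000) × 1.017675 − 1000 = 995.111 − 1000 = -4.89‰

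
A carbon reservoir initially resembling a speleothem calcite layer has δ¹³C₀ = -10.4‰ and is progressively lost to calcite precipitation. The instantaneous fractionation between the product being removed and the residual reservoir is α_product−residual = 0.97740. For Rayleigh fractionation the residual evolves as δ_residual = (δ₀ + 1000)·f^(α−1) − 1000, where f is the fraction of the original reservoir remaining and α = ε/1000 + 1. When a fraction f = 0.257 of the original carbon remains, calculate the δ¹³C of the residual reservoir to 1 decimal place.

Rayleigh residual: δ_res = (δ₀ + 1000)·f^(α−1) − 1000
α − 1 = -0.02260
f^(α−1) = 0.257^(-0.02260) = 1.031182
δ_res = (-10.4 + 1000) × 1.031182 − 1000 = 1020.458 − 1000 = 20.46‰

20.5‰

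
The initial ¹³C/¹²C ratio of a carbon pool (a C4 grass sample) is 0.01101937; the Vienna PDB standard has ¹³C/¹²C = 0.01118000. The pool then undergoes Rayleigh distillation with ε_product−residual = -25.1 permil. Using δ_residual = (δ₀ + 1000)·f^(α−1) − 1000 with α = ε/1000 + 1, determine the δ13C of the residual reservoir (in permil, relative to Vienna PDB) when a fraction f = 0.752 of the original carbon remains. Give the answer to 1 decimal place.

δ₀ = (0.01101937/0.01118000 − 1)×1000 = (0.985632 − 1)×1000 = -14.368 permil
α − 1 = ε/1000 = -0.0251
f^(α−1) = 0.752^(-0.0251) = 1.007180
δ_res = (-14.368 + 1000) × 1.007180 − 1000 = 992.709 − 1000 = -7.29 permil

-7.3 permil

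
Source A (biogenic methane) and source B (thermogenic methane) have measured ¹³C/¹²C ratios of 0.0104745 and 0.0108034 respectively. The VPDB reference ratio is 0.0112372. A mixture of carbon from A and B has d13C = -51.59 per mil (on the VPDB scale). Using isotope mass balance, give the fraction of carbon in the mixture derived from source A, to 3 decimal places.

δ_A = (0.0104745/0.0112372 − 1)×1000 = (0.932127 − 1)×1000 = -67.873 per mil
δ_B = (0.0108034/0.0112372 − 1)×1000 = (0.961396 − 1)×1000 = -38.604 per mil
f_A = (δ_mix − δ_B)/(δ_A − δ_B) = (-51.59 − (-38.604))/(-67.873 − (-38.604))
f_A = -12.986 / -29.269 = 0.4437

0.444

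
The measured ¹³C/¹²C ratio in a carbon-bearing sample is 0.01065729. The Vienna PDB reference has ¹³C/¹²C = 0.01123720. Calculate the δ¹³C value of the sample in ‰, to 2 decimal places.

-51.61‰

δ¹³C = (R_sample / R_standard − 1) × 1000
R_sample / R_standard = 0.01065729 / 0.01123720 = 0.948394
δ¹³C = (0.948394 − 1) × 1000 = -51.606‰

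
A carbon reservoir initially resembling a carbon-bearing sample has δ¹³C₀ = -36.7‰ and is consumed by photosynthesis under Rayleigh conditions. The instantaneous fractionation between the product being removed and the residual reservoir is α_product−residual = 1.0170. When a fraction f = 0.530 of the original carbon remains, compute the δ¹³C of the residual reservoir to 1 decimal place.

-47.0‰

Rayleigh residual: δ_res = (δ₀ + 1000)·f^(α−1) − 1000
α − 1 = 0.01700
f^(α−1) = 0.530^(0.01700) = 0.989265
δ_res = (-36.7 + 1000) × 0.989265 − 1000 = 952.959 − 1000 = -47.04‰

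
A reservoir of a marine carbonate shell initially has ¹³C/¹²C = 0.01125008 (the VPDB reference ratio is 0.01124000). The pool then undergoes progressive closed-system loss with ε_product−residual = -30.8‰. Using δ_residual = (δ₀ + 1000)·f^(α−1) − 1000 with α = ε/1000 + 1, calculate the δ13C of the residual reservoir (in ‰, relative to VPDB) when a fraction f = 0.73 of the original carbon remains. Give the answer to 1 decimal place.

δ₀ = (0.01125008/0.01124000 − 1)×1000 = (1.000897 − 1)×1000 = 0.897‰
α − 1 = ε/1000 = -0.0308
f^(α−1) = 0.73^(-0.0308) = 1.009740
δ_res = (0.897 + 1000) × 1.009740 − 1000 = 1010.646 − 1000 = 10.65‰

10.6‰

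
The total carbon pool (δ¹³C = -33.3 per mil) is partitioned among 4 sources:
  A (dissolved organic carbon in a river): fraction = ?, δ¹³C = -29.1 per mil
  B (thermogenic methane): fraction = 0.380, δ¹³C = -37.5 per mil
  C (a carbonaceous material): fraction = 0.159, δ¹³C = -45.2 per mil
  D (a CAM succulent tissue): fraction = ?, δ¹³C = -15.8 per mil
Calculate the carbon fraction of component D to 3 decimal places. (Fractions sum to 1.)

0.117

Let f_D and f_A be the unknown fractions; fractions sum to 1 so f_D + f_A = 0.461.
Mass balance: Σ fᵢ·δᵢ = δ_bulk ⇒ f_D·(-15.8) + f_A·(-29.1) = -33.3 − (-21.437) = -11.863
Substitute f_A = 0.461 − f_D:
f_D·(-15.8 − -29.1) = -11.863 − 0.461×(-29.1) = 1.552
f_D = 1.552 / 13.3 = 0.1167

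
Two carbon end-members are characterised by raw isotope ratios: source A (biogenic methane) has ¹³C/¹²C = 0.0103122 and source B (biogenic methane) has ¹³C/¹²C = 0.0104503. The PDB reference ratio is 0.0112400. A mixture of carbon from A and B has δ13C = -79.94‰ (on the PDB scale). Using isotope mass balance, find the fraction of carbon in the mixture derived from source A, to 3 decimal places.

δ_A = (0.0103122/0.0112400 − 1)×1000 = (0.917456 − 1)×1000 = -82.544‰
δ_B = (0.0104503/0.0112400 − 1)×1000 = (0.929742 − 1)×1000 = -70.258‰
f_A = (δ_mix − δ_B)/(δ_A − δ_B) = (-79.94 − (-70.258))/(-82.544 − (-70.258))
f_A = -9.682 / -12.286 = 0.7880

0.788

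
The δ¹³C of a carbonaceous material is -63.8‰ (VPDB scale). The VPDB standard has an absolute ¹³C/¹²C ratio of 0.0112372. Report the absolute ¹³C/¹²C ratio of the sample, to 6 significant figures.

R_sample = R_standard × (δ¹³C/1000 + 1)
R_sample = 0.0112372 × (-63.8/1000 + 1) = 0.0112372 × 0.936200
R_sample = 0.0105203

0.0105203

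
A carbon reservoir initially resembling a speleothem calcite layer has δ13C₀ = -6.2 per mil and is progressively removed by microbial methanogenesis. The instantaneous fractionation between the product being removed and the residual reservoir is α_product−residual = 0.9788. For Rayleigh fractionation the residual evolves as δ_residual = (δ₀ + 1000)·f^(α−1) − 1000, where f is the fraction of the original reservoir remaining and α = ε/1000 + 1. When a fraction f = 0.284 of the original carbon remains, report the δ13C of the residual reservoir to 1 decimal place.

Rayleigh residual: δ_res = (δ₀ + 1000)·f^(α−1) − 1000
α − 1 = -0.02120
f^(α−1) = 0.284^(-0.02120) = 1.027045
δ_res = (-6.2 + 1000) × 1.027045 − 1000 = 1020.678 − 1000 = 20.68 per mil

20.7 per mil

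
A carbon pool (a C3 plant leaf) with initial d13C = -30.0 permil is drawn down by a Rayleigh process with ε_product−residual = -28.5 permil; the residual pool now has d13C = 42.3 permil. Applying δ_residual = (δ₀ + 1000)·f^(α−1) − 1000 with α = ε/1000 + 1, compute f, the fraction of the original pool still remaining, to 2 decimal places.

0.08

α − 1 = ε/1000 = -0.0285
(δ_res + 1000)/(δ₀ + 1000) = (42.3 + 1000)/(-30.0 + 1000) = 1042.3/970.0 = 1.074536
f = 1.074536^(1/-0.0285) = exp(ln(1.074536)/-0.0285) = exp(0.07189/-0.0285)
f = exp(-2.5224) = 0.0803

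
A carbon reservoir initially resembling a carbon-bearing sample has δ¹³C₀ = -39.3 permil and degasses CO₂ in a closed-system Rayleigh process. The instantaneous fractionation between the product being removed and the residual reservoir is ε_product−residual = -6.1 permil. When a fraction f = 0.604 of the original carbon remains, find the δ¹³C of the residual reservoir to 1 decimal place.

Rayleigh residual: δ_res = (δ₀ + 1000)·f^(α−1) − 1000
α = ε/1000 + 1 = 0.99390, so α − 1 = -0.00610
f^(α−1) = 0.604^(-0.00610) = 1.003080
δ_res = (-39.3 + 1000) × 1.003080 − 1000 = 963.659 − 1000 = -36.34 permil

-36.3 permil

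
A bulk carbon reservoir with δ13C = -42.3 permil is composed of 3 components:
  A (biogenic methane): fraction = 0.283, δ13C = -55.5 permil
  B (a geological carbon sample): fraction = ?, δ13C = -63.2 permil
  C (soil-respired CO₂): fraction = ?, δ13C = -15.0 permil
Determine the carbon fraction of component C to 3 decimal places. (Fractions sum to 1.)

0.388

Let f_C and f_B be the unknown fractions; fractions sum to 1 so f_C + f_B = 0.717.
Mass balance: Σ fᵢ·δᵢ = δ_bulk ⇒ f_C·(-15.0) + f_B·(-63.2) = -42.3 − (-15.706) = -26.593
Substitute f_B = 0.717 − f_C:
f_C·(-15.0 − -63.2) = -26.593 − 0.717×(-63.2) = 18.721
f_C = 18.721 / 48.2 = 0.3884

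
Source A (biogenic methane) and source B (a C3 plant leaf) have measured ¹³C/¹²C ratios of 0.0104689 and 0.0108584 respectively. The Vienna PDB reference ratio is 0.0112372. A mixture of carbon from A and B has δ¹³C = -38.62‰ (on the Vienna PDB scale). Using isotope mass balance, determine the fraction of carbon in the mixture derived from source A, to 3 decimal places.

δ_A = (0.0104689/0.0112372 − 1)×1000 = (0.931629 − 1)×1000 = -68.371‰
δ_B = (0.0108584/0.0112372 − 1)×1000 = (0.966291 − 1)×1000 = -33.709‰
f_A = (δ_mix − δ_B)/(δ_A − δ_B) = (-38.62 − (-33.709))/(-68.371 − (-33.709))
f_A = -4.911 / -34.662 = 0.1417

0.142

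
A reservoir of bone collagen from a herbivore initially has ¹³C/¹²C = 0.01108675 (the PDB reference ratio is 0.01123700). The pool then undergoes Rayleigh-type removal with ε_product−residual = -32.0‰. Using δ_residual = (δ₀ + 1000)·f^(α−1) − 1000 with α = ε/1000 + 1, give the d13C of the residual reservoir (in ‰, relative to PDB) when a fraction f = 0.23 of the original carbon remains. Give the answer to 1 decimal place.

34.1‰

δ₀ = (0.01108675/0.01123700 − 1)×1000 = (0.986629 − 1)×1000 = -13.371‰
α − 1 = ε/1000 = -0.0320
f^(α−1) = 0.23^(-0.0320) = 1.048153
δ_res = (-13.371 + 1000) × 1.048153 − 1000 = 1034.138 − 1000 = 34.14‰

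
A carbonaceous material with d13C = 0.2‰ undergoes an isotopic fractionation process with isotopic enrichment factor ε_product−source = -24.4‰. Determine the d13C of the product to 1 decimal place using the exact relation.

-24.2‰

To first order, δ_product ≈ δ_source + ε = -24.2‰.
Exactly, δ_product = (δ_source + 1000)·(ε/1000 + 1) − 1000.
δ_product = (0.2 + 1000) × (-24.4/1000 + 1) − 1000
δ_product = -24.20‰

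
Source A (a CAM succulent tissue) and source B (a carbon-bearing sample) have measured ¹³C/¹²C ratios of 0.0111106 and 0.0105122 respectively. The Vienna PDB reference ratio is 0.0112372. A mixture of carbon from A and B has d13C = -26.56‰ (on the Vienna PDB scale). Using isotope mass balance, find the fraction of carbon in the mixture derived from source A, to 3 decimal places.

0.713

δ_A = (0.0111106/0.0112372 − 1)×1000 = (0.988734 − 1)×1000 = -11.266‰
δ_B = (0.0105122/0.0112372 − 1)×1000 = (0.935482 − 1)×1000 = -64.518‰
f_A = (δ_mix − δ_B)/(δ_A − δ_B) = (-26.56 − (-64.518))/(-11.266 − (-64.518))
f_A = 37.958 / 53.252 = 0.7128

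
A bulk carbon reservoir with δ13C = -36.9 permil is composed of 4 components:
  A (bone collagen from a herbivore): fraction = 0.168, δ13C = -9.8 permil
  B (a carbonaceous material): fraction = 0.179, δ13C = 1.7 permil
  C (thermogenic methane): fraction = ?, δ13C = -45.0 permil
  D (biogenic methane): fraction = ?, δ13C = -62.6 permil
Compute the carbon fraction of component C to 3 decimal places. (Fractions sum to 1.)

Let f_C and f_D be the unknown fractions; fractions sum to 1 so f_C + f_D = 0.653.
Mass balance: Σ fᵢ·δᵢ = δ_bulk ⇒ f_C·(-45.0) + f_D·(-62.6) = -36.9 − (-1.342) = -35.558
Substitute f_D = 0.653 − f_C:
f_C·(-45.0 − -62.6) = -35.558 − 0.653×(-62.6) = 5.320
f_C = 5.320 / 17.6 = 0.3023

0.302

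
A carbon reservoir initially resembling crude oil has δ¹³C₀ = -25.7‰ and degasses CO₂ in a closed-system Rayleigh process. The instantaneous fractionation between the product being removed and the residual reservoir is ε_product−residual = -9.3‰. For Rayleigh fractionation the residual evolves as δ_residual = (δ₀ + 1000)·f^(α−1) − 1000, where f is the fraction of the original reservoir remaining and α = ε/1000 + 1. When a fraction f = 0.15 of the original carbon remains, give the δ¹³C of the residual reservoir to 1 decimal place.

-8.4‰

Rayleigh residual: δ_res = (δ₀ + 1000)·f^(α−1) − 1000
α = ε/1000 + 1 = 0.99070, so α − 1 = -0.00930
f^(α−1) = 0.15^(-0.00930) = 1.017800
δ_res = (-25.7 + 1000) × 1.017800 − 1000 = 991.642 − 1000 = -8.36‰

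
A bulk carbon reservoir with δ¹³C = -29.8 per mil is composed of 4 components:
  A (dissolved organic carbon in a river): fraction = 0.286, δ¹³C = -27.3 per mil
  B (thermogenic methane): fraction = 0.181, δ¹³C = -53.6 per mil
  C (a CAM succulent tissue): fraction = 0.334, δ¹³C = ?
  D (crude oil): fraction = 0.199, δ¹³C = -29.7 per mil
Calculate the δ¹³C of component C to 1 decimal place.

-19.1 per mil

Isotope mass balance: δ_bulk = Σ fᵢ·δᵢ.
-29.8 = 0.286×(-27.3) + 0.181×(-53.6) + 0.334×δ_C + 0.199×(-29.7)
0.334·δ_C = -29.8 − (-23.420) = -6.380
δ_C = -6.380 / 0.334 = -19.10 per mil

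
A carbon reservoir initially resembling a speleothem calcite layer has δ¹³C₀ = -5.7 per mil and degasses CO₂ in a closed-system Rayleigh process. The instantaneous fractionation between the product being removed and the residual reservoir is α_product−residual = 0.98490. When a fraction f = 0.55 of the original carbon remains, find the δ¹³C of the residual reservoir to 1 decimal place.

Rayleigh residual: δ_res = (δ₀ + 1000)·f^(α−1) − 1000
α − 1 = -0.01510
f^(α−1) = 0.55^(-0.01510) = 1.009068
δ_res = (-5.7 + 1000) × 1.009068 − 1000 = 1003.317 − 1000 = 3.32 per mil

3.3 per mil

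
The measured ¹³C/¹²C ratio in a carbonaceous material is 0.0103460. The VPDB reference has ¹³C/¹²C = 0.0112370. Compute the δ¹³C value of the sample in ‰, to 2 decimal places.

δ¹³C = (R_sample / R_standard − 1) × 1000
R_sample / R_standard = 0.0103460 / 0.0112370 = 0.920708
δ¹³C = (0.920708 − 1) × 1000 = -79.292‰

-79.29‰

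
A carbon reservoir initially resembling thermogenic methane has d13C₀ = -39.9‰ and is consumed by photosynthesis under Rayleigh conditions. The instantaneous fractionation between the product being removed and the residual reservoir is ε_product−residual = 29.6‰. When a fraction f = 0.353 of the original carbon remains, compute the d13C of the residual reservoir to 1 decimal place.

Rayleigh residual: δ_res = (δ₀ + 1000)·f^(α−1) − 1000
α = ε/1000 + 1 = 1.02960, so α − 1 = 0.02960
f^(α−1) = 0.353^(0.02960) = 0.969648
δ_res = (-39.9 + 1000) × 0.969648 − 1000 = 930.959 − 1000 = -69.04‰

-69.0‰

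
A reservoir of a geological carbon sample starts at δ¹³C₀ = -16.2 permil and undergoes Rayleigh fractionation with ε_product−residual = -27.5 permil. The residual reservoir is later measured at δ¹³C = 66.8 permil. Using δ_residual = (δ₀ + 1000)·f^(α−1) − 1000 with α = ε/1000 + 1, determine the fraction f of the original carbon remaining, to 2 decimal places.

0.05

α − 1 = ε/1000 = -0.0275
(δ_res + 1000)/(δ₀ + 1000) = (66.8 + 1000)/(-16.2 + 1000) = 1066.8/983.8 = 1.084367
f = 1.084367^(1/-0.0275) = exp(ln(1.084367)/-0.0275) = exp(0.08100/-0.0275)
f = exp(-2.9453) = 0.0526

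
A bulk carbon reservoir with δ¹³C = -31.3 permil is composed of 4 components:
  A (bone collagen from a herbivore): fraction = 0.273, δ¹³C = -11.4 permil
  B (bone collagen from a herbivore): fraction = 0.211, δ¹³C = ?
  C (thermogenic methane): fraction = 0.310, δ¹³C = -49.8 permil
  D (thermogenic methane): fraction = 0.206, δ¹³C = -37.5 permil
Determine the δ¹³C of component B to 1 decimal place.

Isotope mass balance: δ_bulk = Σ fᵢ·δᵢ.
-31.3 = 0.273×(-11.4) + 0.211×δ_B + 0.310×(-49.8) + 0.206×(-37.5)
0.211·δ_B = -31.3 − (-26.275) = -5.025
δ_B = -5.025 / 0.211 = -23.81 permil

-23.8 permil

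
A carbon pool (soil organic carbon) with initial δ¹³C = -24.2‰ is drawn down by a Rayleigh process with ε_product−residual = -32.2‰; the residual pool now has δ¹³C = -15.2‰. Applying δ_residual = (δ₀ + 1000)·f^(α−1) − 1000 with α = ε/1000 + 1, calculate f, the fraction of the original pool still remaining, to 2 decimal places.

α − 1 = ε/1000 = -0.0322
(δ_res + 1000)/(δ₀ + 1000) = (-15.2 + 1000)/(-24.2 + 1000) = 984.8/975.8 = 1.009223
f = 1.009223^(1/-0.0322) = exp(ln(1.009223)/-0.0322) = exp(0.00918/-0.0322)
f = exp(-0.2851) = 0.7519

0.75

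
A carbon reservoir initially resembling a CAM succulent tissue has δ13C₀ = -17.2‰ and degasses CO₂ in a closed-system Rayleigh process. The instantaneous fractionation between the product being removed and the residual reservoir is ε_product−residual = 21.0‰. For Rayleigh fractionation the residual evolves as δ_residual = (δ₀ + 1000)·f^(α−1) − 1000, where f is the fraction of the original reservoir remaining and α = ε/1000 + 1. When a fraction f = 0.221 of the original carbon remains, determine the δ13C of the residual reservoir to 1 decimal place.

-47.9‰

Rayleigh residual: δ_res = (δ₀ + 1000)·f^(α−1) − 1000
α = ε/1000 + 1 = 1.02100, so α − 1 = 0.02100
f^(α−1) = 0.221^(0.02100) = 0.968796
δ_res = (-17.2 + 1000) × 0.968796 − 1000 = 952.132 − 1000 = -47.87‰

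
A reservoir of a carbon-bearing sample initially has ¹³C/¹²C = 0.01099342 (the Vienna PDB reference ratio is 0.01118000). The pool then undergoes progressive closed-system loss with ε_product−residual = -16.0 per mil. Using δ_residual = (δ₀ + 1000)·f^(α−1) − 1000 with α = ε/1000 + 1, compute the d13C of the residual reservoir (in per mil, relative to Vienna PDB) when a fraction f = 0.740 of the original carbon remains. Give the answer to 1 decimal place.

-11.9 per mil

δ₀ = (0.01099342/0.01118000 − 1)×1000 = (0.983311 − 1)×1000 = -16.689 per mil
α − 1 = ε/1000 = -0.0160
f^(α−1) = 0.740^(-0.0160) = 1.004829
δ_res = (-16.689 + 1000) × 1.004829 − 1000 = 988.060 − 1000 = -11.94 per mil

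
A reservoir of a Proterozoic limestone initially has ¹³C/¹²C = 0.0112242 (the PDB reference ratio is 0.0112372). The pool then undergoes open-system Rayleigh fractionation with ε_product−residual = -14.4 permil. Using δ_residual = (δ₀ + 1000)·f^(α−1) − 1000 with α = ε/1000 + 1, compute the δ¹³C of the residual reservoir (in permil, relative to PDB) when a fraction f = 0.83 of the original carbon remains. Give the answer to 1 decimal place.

δ₀ = (0.0112242/0.0112372 − 1)×1000 = (0.998843 − 1)×1000 = -1.157 permil
α − 1 = ε/1000 = -0.0144
f^(α−1) = 0.83^(-0.0144) = 1.002687
δ_res = (-1.157 + 1000) × 1.002687 − 1000 = 1001.527 − 1000 = 1.53 permil

1.5 permil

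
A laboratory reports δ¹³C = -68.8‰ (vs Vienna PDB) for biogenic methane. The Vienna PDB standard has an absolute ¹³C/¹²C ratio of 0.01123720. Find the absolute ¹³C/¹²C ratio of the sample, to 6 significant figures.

R_sample = R_standard × (δ¹³C/1000 + 1)
R_sample = 0.01123720 × (-68.8/1000 + 1) = 0.01123720 × 0.931200
R_sample = 0.0104641

0.0104641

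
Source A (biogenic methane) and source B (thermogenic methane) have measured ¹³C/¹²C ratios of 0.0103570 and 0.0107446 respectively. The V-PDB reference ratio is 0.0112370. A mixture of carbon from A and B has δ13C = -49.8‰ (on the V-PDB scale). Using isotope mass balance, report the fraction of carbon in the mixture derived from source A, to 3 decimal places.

δ_A = (0.0103570/0.0112370 − 1)×1000 = (0.921687 − 1)×1000 = -78.313‰
δ_B = (0.0107446/0.0112370 − 1)×1000 = (0.956180 − 1)×1000 = -43.820‰
f_A = (δ_mix − δ_B)/(δ_A − δ_B) = (-49.8 − (-43.820))/(-78.313 − (-43.820))
f_A = -5.980 / -34.493 = 0.1734

0.173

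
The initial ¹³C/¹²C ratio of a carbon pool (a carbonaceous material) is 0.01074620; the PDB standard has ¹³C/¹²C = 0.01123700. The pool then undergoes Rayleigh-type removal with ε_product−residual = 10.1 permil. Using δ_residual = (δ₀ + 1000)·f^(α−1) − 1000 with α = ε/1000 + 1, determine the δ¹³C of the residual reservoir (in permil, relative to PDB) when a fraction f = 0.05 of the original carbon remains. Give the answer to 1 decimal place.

-72.2 permil

δ₀ = (0.01074620/0.01123700 − 1)×1000 = (0.956323 − 1)×1000 = -43.677 permil
α − 1 = ε/1000 = 0.0101
f^(α−1) = 0.05^(0.0101) = 0.970196
δ_res = (-43.677 + 1000) × 0.970196 − 1000 = 927.821 − 1000 = -72.18 permil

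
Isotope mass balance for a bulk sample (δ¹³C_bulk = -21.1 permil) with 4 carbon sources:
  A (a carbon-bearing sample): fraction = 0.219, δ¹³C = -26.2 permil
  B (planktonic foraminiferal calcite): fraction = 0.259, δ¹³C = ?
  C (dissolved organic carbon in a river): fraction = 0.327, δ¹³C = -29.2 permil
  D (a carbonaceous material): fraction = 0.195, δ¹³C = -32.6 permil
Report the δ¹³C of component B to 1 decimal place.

2.1 permil

Isotope mass balance: δ_bulk = Σ fᵢ·δᵢ.
-21.1 = 0.219×(-26.2) + 0.259×δ_B + 0.327×(-29.2) + 0.195×(-32.6)
0.259·δ_B = -21.1 − (-21.643) = 0.543
δ_B = 0.543 / 0.259 = 2.10 permil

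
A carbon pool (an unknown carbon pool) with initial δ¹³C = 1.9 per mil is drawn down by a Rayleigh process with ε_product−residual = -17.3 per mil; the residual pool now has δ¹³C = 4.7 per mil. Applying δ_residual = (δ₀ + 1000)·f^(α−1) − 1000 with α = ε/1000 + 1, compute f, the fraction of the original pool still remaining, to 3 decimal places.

0.851

α − 1 = ε/1000 = -0.0173
(δ_res + 1000)/(δ₀ + 1000) = (4.7 + 1000)/(1.9 + 1000) = 1004.7/1001.9 = 1.002795
f = 1.002795^(1/-0.0173) = exp(ln(1.002795)/-0.0173) = exp(0.00279/-0.0173)
f = exp(-0.1613) = 0.8510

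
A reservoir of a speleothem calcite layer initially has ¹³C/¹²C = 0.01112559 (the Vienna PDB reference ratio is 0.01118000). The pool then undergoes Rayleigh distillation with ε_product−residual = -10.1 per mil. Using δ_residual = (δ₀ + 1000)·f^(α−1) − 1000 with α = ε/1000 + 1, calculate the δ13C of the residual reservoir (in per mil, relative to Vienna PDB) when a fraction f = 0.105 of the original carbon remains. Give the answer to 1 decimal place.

δ₀ = (0.01112559/0.01118000 − 1)×1000 = (0.995133 − 1)×1000 = -4.867 per mil
α − 1 = ε/1000 = -0.0101
f^(α−1) = 0.105^(-0.0101) = 1.023024
δ_res = (-4.867 + 1000) × 1.023024 − 1000 = 1018.046 − 1000 = 18.05 per mil

18.0 per mil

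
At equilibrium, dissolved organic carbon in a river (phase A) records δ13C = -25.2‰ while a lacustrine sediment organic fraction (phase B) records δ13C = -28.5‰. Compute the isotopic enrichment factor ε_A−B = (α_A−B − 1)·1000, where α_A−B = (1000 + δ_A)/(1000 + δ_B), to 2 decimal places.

3.40‰

α_A−B = (1000 + -25.2) / (1000 + -28.5) = 974.8 / 971.5 = 1.003397
ε_A−B = (1.003397 − 1) × 1000 = 3.397‰
(The approximation ε ≈ δ_A − δ_B would give 3.3‰.)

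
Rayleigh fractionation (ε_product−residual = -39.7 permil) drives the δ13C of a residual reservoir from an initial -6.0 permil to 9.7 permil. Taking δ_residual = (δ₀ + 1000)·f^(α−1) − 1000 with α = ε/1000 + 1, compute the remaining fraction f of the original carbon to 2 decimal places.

0.67

α − 1 = ε/1000 = -0.0397
(δ_res + 1000)/(δ₀ + 1000) = (9.7 + 1000)/(-6.0 + 1000) = 1009.7/994.0 = 1.015795
f = 1.015795^(1/-0.0397) = exp(ln(1.015795)/-0.0397) = exp(0.01567/-0.0397)
f = exp(-0.3947) = 0.6739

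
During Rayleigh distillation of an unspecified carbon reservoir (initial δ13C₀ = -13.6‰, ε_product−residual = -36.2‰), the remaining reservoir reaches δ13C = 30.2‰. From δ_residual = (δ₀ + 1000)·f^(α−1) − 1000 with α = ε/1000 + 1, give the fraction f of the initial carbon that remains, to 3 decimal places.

0.301

α − 1 = ε/1000 = -0.0362
(δ_res + 1000)/(δ₀ + 1000) = (30.2 + 1000)/(-13.6 + 1000) = 1030.2/986.4 = 1.044404
f = 1.044404^(1/-0.0362) = exp(ln(1.044404)/-0.0362) = exp(0.04345/-0.0362)
f = exp(-1.2002) = 0.3011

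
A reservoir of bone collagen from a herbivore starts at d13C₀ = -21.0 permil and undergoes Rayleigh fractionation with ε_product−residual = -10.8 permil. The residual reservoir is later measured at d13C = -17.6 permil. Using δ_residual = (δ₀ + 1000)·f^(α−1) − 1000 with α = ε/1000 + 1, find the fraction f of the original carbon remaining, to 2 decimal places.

0.73

α − 1 = ε/1000 = -0.0108
(δ_res + 1000)/(δ₀ + 1000) = (-17.6 + 1000)/(-21.0 + 1000) = 982.4/979.0 = 1.003473
f = 1.003473^(1/-0.0108) = exp(ln(1.003473)/-0.0108) = exp(0.00347/-0.0108)
f = exp(-0.3210) = 0.7254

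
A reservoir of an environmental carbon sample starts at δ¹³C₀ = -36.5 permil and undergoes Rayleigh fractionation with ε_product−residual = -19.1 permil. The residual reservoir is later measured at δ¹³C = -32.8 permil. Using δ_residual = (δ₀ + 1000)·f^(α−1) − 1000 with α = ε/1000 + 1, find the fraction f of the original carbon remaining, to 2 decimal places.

0.82

α − 1 = ε/1000 = -0.0191
(δ_res + 1000)/(δ₀ + 1000) = (-32.8 + 1000)/(-36.5 + 1000) = 967.2/963.5 = 1.003840
f = 1.003840^(1/-0.0191) = exp(ln(1.003840)/-0.0191) = exp(0.00383/-0.0191)
f = exp(-0.2007) = 0.8182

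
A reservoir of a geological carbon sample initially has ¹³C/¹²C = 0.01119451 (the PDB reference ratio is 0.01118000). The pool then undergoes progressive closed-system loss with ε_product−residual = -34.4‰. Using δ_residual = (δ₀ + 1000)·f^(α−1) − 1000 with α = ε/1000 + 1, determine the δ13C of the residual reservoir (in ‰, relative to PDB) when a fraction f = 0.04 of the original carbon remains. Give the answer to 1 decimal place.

δ₀ = (0.01119451/0.01118000 − 1)×1000 = (1.001298 − 1)×1000 = 1.298‰
α − 1 = ε/1000 = -0.0344
f^(α−1) = 0.04^(-0.0344) = 1.117093
δ_res = (1.298 + 1000) × 1.117093 − 1000 = 1118.542 − 1000 = 118.54‰

118.5‰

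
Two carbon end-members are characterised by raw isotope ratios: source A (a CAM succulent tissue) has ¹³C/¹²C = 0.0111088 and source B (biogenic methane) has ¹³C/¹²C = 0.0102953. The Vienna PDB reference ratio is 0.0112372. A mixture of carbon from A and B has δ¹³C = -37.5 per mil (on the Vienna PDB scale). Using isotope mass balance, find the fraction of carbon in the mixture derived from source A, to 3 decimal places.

0.640

δ_A = (0.0111088/0.0112372 − 1)×1000 = (0.988574 − 1)×1000 = -11.426 per mil
δ_B = (0.0102953/0.0112372 − 1)×1000 = (0.916180 − 1)×1000 = -83.820 per mil
f_A = (δ_mix − δ_B)/(δ_A − δ_B) = (-37.5 − (-83.820))/(-11.426 − (-83.820))
f_A = 46.320 / 72.393 = 0.6398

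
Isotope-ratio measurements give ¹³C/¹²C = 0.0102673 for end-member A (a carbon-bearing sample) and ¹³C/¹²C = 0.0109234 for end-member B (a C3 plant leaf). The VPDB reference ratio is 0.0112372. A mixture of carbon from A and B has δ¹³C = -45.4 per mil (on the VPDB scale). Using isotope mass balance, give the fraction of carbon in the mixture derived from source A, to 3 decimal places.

δ_A = (0.0102673/0.0112372 − 1)×1000 = (0.913688 − 1)×1000 = -86.312 per mil
δ_B = (0.0109234/0.0112372 − 1)×1000 = (0.972075 − 1)×1000 = -27.925 per mil
f_A = (δ_mix − δ_B)/(δ_A − δ_B) = (-45.4 − (-27.925))/(-86.312 − (-27.925))
f_A = -17.475 / -58.386 = 0.2993

0.299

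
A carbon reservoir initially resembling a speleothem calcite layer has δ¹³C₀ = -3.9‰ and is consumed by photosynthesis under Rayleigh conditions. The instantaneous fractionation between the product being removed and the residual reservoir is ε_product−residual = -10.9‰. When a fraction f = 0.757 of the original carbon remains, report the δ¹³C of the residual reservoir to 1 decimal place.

-0.9‰

Rayleigh residual: δ_res = (δ₀ + 1000)·f^(α−1) − 1000
α = ε/1000 + 1 = 0.98910, so α − 1 = -0.01090
f^(α−1) = 0.757^(-0.01090) = 1.003039
δ_res = (-3.9 + 1000) × 1.003039 − 1000 = 999.127 − 1000 = -0.87‰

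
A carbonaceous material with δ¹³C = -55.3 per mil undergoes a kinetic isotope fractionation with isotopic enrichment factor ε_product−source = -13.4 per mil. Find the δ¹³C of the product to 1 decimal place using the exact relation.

To first order, δ_product ≈ δ_source + ε = -68.7 per mil.
Exactly, δ_product = (δ_source + 1000)·(ε/1000 + 1) − 1000.
δ_product = (-55.3 + 1000) × (-13.4/1000 + 1) − 1000
δ_product = -67.96 per mil

-68.0 per mil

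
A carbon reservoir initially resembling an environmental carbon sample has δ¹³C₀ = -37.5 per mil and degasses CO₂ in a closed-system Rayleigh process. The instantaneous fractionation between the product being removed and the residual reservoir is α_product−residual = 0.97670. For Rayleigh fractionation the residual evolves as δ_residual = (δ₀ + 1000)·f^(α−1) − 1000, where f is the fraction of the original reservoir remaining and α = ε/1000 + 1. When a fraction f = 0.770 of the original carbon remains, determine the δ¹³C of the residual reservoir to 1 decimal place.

-31.6 per mil

Rayleigh residual: δ_res = (δ₀ + 1000)·f^(α−1) − 1000
α − 1 = -0.02330
f^(α−1) = 0.770^(-0.02330) = 1.006108
δ_res = (-37.5 + 1000) × 1.006108 − 1000 = 968.379 − 1000 = -31.62 per mil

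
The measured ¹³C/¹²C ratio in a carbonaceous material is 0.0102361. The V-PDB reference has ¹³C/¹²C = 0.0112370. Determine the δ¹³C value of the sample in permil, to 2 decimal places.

δ¹³C = (R_sample / R_standard − 1) × 1000
R_sample / R_standard = 0.0102361 / 0.0112370 = 0.910928
δ¹³C = (0.910928 − 1) × 1000 = -89.072 permil

-89.07 permil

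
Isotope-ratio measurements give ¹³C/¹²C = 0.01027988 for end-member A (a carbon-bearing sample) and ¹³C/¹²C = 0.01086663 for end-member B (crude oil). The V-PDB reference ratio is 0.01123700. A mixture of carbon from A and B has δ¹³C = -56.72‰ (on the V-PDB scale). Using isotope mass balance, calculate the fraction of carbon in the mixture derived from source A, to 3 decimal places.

0.455

δ_A = (0.01027988/0.01123700 − 1)×1000 = (0.914824 − 1)×1000 = -85.176‰
δ_B = (0.01086663/0.01123700 − 1)×1000 = (0.967040 − 1)×1000 = -32.960‰
f_A = (δ_mix − δ_B)/(δ_A − δ_B) = (-56.72 − (-32.960))/(-85.176 − (-32.960))
f_A = -23.760 / -52.216 = 0.4550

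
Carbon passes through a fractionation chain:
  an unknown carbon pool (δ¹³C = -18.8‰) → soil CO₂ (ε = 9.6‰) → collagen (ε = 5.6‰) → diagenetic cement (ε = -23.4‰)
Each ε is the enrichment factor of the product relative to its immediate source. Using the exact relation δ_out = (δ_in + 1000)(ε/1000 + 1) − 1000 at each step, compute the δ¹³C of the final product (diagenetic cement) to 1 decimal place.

step 1: δ = (-18.80 + 1000)·(9.6/1000 + 1) − 1000 = -9.38‰
step 2: δ = (-9.38 + 1000)·(5.6/1000 + 1) − 1000 = -3.83‰
step 3: δ = (-3.83 + 1000)·(-23.4/1000 + 1) − 1000 = -27.14‰

-27.1‰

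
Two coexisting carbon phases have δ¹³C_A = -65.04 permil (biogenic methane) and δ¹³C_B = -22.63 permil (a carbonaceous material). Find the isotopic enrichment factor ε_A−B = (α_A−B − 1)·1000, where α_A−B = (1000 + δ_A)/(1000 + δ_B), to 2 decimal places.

-43.39 permil

α_A−B = (1000 + -65.04) / (1000 + -22.63) = 934.96 / 977.37 = 0.956608
ε_A−B = (0.956608 − 1) × 1000 = -43.392 permil
(The approximation ε ≈ δ_A − δ_B would give -42.41 permil.)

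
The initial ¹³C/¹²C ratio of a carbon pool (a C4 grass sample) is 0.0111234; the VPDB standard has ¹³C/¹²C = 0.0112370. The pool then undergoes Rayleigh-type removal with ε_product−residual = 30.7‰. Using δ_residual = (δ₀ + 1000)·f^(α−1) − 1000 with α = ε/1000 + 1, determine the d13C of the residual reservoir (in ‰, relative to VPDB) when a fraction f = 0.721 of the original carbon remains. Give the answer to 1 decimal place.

-20.0‰

δ₀ = (0.0111234/0.0112370 − 1)×1000 = (0.989891 − 1)×1000 = -10.109‰
α − 1 = ε/1000 = 0.0307
f^(α−1) = 0.721^(0.0307) = 0.990008
δ_res = (-10.109 + 1000) × 0.990008 − 1000 = 979.999 − 1000 = -20.00‰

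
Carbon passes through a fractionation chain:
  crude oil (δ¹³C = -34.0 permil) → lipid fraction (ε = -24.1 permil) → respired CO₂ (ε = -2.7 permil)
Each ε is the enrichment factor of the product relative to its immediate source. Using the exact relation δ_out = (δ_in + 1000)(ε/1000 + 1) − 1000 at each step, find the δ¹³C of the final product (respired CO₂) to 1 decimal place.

-59.8 permil

step 1: δ = (-34.00 + 1000)·(-24.1/1000 + 1) − 1000 = -57.28 permil
step 2: δ = (-57.28 + 1000)·(-2.7/1000 + 1) − 1000 = -59.83 permil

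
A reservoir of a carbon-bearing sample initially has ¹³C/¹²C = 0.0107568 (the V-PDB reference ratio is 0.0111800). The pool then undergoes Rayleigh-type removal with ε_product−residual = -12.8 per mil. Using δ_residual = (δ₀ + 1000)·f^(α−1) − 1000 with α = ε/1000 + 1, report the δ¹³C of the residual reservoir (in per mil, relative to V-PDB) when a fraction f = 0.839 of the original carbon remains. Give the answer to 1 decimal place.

-35.7 per mil

δ₀ = (0.0107568/0.0111800 − 1)×1000 = (0.962147 − 1)×1000 = -37.853 per mil
α − 1 = ε/1000 = -0.0128
f^(α−1) = 0.839^(-0.0128) = 1.002249
δ_res = (-37.853 + 1000) × 1.002249 − 1000 = 964.311 − 1000 = -35.69 per mil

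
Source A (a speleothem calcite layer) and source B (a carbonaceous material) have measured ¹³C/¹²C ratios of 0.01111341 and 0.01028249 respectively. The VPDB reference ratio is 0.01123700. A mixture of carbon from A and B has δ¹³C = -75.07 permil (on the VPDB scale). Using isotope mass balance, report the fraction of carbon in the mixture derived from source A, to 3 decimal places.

0.134

δ_A = (0.01111341/0.01123700 − 1)×1000 = (0.989002 − 1)×1000 = -10.998 permil
δ_B = (0.01028249/0.01123700 − 1)×1000 = (0.915057 − 1)×1000 = -84.943 permil
f_A = (δ_mix − δ_B)/(δ_A − δ_B) = (-75.07 − (-84.943))/(-10.998 − (-84.943))
f_A = 9.873 / 73.945 = 0.1335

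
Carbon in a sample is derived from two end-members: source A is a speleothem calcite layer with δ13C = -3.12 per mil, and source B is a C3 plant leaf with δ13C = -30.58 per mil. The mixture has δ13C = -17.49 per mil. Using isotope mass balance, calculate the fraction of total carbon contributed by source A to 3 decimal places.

0.477

δ_mix = f_A·δ_A + (1 − f_A)·δ_B  ⇒  f_A = (δ_mix − δ_B)/(δ_A − δ_B)
f_A = (-17.49 − (-30.58)) / (-3.12 − (-30.58))
f_A = 13.09 / 27.46 = 0.4767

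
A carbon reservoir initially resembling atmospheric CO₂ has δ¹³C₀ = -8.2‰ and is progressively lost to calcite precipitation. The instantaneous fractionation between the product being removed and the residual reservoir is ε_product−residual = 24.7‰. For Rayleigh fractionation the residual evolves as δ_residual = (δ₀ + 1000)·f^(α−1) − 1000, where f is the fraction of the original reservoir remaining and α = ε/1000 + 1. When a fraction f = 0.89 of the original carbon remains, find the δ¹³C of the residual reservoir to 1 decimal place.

-11.1‰

Rayleigh residual: δ_res = (δ₀ + 1000)·f^(α−1) − 1000
α = ε/1000 + 1 = 1.02470, so α − 1 = 0.02470
f^(α−1) = 0.89^(0.02470) = 0.997126
δ_res = (-8.2 + 1000) × 0.997126 − 1000 = 988.949 − 1000 = -11.05‰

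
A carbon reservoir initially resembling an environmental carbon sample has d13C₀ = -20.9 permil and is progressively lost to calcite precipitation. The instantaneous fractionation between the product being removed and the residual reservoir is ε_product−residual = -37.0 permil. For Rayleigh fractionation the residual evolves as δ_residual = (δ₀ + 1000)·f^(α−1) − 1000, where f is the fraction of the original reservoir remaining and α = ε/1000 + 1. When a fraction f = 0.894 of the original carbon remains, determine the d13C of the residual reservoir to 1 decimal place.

Rayleigh residual: δ_res = (δ₀ + 1000)·f^(α−1) − 1000
α = ε/1000 + 1 = 0.96300, so α − 1 = -0.03700
f^(α−1) = 0.894^(-0.03700) = 1.004154
δ_res = (-20.9 + 1000) × 1.004154 − 1000 = 983.168 − 1000 = -16.83 permil

-16.8 permil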